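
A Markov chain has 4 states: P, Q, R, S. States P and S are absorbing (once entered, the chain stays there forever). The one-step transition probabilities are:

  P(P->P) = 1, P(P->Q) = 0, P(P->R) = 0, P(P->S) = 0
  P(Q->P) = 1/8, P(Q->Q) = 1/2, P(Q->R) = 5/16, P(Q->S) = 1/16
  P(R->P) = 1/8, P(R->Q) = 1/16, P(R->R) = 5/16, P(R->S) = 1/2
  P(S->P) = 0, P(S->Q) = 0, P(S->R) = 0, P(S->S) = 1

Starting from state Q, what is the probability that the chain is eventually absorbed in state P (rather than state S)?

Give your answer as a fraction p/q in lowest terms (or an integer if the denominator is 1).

Let a_i = P(absorbed in P | start in state i).
Boundary conditions: a_P = 1, a_S = 0.
For each transient state i, a_i = sum_j P(i->j) * a_j:
  a_Q = 1/8*a_P + 1/2*a_Q + 5/16*a_R + 1/16*a_S
  a_R = 1/8*a_P + 1/16*a_Q + 5/16*a_R + 1/2*a_S

Substituting a_P = 1 and a_S = 0, rearrange to (I - Q) a = r where r[i] = P(i -> P):
  [1/2, -5/16] . (a_Q, a_R) = 1/8
  [-1/16, 11/16] . (a_Q, a_R) = 1/8

Solving yields:
  a_Q = 32/83
  a_R = 18/83

Starting state is Q, so the absorption probability is a_Q = 32/83.

Answer: 32/83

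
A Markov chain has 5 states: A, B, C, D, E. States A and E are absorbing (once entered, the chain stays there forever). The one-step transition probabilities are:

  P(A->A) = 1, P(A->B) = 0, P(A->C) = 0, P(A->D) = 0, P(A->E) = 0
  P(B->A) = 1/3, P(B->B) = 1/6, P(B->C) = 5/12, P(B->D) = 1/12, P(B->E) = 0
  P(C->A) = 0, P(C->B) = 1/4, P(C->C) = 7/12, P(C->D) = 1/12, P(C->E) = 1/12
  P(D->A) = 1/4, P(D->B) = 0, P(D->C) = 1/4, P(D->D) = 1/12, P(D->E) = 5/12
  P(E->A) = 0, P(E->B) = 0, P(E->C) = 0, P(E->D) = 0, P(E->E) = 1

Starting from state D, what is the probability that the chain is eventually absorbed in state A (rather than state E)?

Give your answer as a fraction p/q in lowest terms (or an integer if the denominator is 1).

Answer: 141/346

Derivation:
Let a_i = P(absorbed in A | start in state i).
Boundary conditions: a_A = 1, a_E = 0.
For each transient state i, a_i = sum_j P(i->j) * a_j:
  a_B = 1/3*a_A + 1/6*a_B + 5/12*a_C + 1/12*a_D + 0*a_E
  a_C = 0*a_A + 1/4*a_B + 7/12*a_C + 1/12*a_D + 1/12*a_E
  a_D = 1/4*a_A + 0*a_B + 1/4*a_C + 1/12*a_D + 5/12*a_E

Substituting a_A = 1 and a_E = 0, rearrange to (I - Q) a = r where r[i] = P(i -> A):
  [5/6, -5/12, -1/12] . (a_B, a_C, a_D) = 1/3
  [-1/4, 5/12, -1/12] . (a_B, a_C, a_D) = 0
  [0, -1/4, 11/12] . (a_B, a_C, a_D) = 1/4

Solving yields:
  a_B = 119/173
  a_C = 171/346
  a_D = 141/346

Starting state is D, so the absorption probability is a_D = 141/346.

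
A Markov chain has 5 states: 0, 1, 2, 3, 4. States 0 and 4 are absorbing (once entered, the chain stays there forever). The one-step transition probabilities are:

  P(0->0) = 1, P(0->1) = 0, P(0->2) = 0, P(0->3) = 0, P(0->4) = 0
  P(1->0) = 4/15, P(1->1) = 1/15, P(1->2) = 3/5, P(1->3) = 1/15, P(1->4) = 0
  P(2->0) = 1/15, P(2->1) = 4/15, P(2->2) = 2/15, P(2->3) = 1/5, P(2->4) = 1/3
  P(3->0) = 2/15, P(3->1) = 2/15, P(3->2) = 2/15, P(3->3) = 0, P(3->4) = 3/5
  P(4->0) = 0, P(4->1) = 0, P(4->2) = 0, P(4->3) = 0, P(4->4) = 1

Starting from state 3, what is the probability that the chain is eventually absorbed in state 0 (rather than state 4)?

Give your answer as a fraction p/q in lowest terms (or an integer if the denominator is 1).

Answer: 237/1009

Derivation:
Let a_i = P(absorbed in 0 | start in state i).
Boundary conditions: a_0 = 1, a_4 = 0.
For each transient state i, a_i = sum_j P(i->j) * a_j:
  a_1 = 4/15*a_0 + 1/15*a_1 + 3/5*a_2 + 1/15*a_3 + 0*a_4
  a_2 = 1/15*a_0 + 4/15*a_1 + 2/15*a_2 + 1/5*a_3 + 1/3*a_4
  a_3 = 2/15*a_0 + 2/15*a_1 + 2/15*a_2 + 0*a_3 + 3/5*a_4

Substituting a_0 = 1 and a_4 = 0, rearrange to (I - Q) a = r where r[i] = P(i -> 0):
  [14/15, -3/5, -1/15] . (a_1, a_2, a_3) = 4/15
  [-4/15, 13/15, -1/5] . (a_1, a_2, a_3) = 1/15
  [-2/15, -2/15, 1] . (a_1, a_2, a_3) = 2/15

Solving yields:
  a_1 = 973/2018
  a_2 = 282/1009
  a_3 = 237/1009

Starting state is 3, so the absorption probability is a_3 = 237/1009.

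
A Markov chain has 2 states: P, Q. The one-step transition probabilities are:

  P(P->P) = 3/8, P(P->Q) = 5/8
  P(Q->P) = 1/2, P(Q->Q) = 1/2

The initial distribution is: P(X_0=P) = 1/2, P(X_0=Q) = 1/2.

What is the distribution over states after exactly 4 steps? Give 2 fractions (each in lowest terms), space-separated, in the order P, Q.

Propagating the distribution step by step (d_{t+1} = d_t * P):
d_0 = (P=1/2, Q=1/2)
  d_1[P] = 1/2*3/8 + 1/2*1/2 = 7/16
  d_1[Q] = 1/2*5/8 + 1/2*1/2 = 9/16
d_1 = (P=7/16, Q=9/16)
  d_2[P] = 7/16*3/8 + 9/16*1/2 = 57/128
  d_2[Q] = 7/16*5/8 + 9/16*1/2 = 71/128
d_2 = (P=57/128, Q=71/128)
  d_3[P] = 57/128*3/8 + 71/128*1/2 = 455/1024
  d_3[Q] = 57/128*5/8 + 71/128*1/2 = 569/1024
d_3 = (P=455/1024, Q=569/1024)
  d_4[P] = 455/1024*3/8 + 569/1024*1/2 = 3641/8192
  d_4[Q] = 455/1024*5/8 + 569/1024*1/2 = 4551/8192
d_4 = (P=3641/8192, Q=4551/8192)

Answer: 3641/8192 4551/8192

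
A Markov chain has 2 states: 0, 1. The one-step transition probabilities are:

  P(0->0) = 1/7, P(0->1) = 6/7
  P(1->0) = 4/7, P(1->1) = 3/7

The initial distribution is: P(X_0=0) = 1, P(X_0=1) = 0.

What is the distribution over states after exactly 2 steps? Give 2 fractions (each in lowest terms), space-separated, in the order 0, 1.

Propagating the distribution step by step (d_{t+1} = d_t * P):
d_0 = (0=1, 1=0)
  d_1[0] = 1*1/7 + 0*4/7 = 1/7
  d_1[1] = 1*6/7 + 0*3/7 = 6/7
d_1 = (0=1/7, 1=6/7)
  d_2[0] = 1/7*1/7 + 6/7*4/7 = 25/49
  d_2[1] = 1/7*6/7 + 6/7*3/7 = 24/49
d_2 = (0=25/49, 1=24/49)

Answer: 25/49 24/49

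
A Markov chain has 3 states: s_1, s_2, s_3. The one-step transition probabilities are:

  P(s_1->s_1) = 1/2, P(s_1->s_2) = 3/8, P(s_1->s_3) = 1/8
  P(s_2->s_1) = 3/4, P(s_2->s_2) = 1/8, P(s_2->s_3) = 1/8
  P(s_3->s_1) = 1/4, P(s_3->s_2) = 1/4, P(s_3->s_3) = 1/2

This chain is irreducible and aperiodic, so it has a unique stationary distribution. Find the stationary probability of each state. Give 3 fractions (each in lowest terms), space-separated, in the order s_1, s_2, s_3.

The stationary distribution satisfies pi = pi * P, i.e.:
  pi_s_1 = 1/2*pi_s_1 + 3/4*pi_s_2 + 1/4*pi_s_3
  pi_s_2 = 3/8*pi_s_1 + 1/8*pi_s_2 + 1/4*pi_s_3
  pi_s_3 = 1/8*pi_s_1 + 1/8*pi_s_2 + 1/2*pi_s_3
with normalization: pi_s_1 + pi_s_2 + pi_s_3 = 1.

Using the first 2 balance equations plus normalization, the linear system A*pi = b is:
  [-1/2, 3/4, 1/4] . pi = 0
  [3/8, -7/8, 1/4] . pi = 0
  [1, 1, 1] . pi = 1

Solving yields:
  pi_s_1 = 13/25
  pi_s_2 = 7/25
  pi_s_3 = 1/5

Verification (pi * P):
  13/25*1/2 + 7/25*3/4 + 1/5*1/4 = 13/25 = pi_s_1  (ok)
  13/25*3/8 + 7/25*1/8 + 1/5*1/4 = 7/25 = pi_s_2  (ok)
  13/25*1/8 + 7/25*1/8 + 1/5*1/2 = 1/5 = pi_s_3  (ok)

Answer: 13/25 7/25 1/5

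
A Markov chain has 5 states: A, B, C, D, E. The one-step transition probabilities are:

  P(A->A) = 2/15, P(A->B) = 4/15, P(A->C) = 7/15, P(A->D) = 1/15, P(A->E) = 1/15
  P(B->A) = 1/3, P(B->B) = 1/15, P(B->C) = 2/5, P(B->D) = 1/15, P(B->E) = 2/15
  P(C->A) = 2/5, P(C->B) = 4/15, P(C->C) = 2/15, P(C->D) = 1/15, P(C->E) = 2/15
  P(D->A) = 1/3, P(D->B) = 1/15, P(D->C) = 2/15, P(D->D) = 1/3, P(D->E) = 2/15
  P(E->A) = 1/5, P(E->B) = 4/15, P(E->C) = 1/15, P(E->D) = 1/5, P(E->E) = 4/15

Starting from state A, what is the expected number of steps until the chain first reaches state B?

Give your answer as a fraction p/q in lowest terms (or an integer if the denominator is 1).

Answer: 3345/817

Derivation:
Let h_i = expected steps to first reach B from state i.
Boundary: h_B = 0.
First-step equations for the other states:
  h_A = 1 + 2/15*h_A + 4/15*h_B + 7/15*h_C + 1/15*h_D + 1/15*h_E
  h_C = 1 + 2/5*h_A + 4/15*h_B + 2/15*h_C + 1/15*h_D + 2/15*h_E
  h_D = 1 + 1/3*h_A + 1/15*h_B + 2/15*h_C + 1/3*h_D + 2/15*h_E
  h_E = 1 + 1/5*h_A + 4/15*h_B + 1/15*h_C + 1/5*h_D + 4/15*h_E

Substituting h_B = 0 and rearranging gives the linear system (I - Q) h = 1:
  [13/15, -7/15, -1/15, -1/15] . (h_A, h_C, h_D, h_E) = 1
  [-2/5, 13/15, -1/15, -2/15] . (h_A, h_C, h_D, h_E) = 1
  [-1/3, -2/15, 2/3, -2/15] . (h_A, h_C, h_D, h_E) = 1
  [-1/5, -1/15, -1/5, 11/15] . (h_A, h_C, h_D, h_E) = 1

Solving yields:
  h_A = 3345/817
  h_C = 6705/1634
  h_D = 8535/1634
  h_E = 3495/817

Starting state is A, so the expected hitting time is h_A = 3345/817.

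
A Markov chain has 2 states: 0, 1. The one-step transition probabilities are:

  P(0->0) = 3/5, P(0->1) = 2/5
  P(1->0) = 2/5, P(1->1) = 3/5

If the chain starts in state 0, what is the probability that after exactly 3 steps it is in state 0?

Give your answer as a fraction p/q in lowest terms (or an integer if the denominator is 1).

Computing P^3 by repeated multiplication:
P^1 =
  0: [3/5, 2/5]
  1: [2/5, 3/5]
P^2 =
  0: [13/25, 12/25]
  1: [12/25, 13/25]
P^3 =
  0: [63/125, 62/125]
  1: [62/125, 63/125]

(P^3)[0 -> 0] = 63/125

Answer: 63/125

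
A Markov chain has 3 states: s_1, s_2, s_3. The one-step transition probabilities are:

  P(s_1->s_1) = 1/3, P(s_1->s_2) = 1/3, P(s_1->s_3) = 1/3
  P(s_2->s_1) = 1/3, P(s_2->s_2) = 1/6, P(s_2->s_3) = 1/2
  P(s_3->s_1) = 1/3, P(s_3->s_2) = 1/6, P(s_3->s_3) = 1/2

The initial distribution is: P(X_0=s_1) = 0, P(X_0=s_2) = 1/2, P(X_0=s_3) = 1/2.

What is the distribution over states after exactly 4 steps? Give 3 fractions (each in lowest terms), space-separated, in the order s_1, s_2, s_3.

Propagating the distribution step by step (d_{t+1} = d_t * P):
d_0 = (s_1=0, s_2=1/2, s_3=1/2)
  d_1[s_1] = 0*1/3 + 1/2*1/3 + 1/2*1/3 = 1/3
  d_1[s_2] = 0*1/3 + 1/2*1/6 + 1/2*1/6 = 1/6
  d_1[s_3] = 0*1/3 + 1/2*1/2 + 1/2*1/2 = 1/2
d_1 = (s_1=1/3, s_2=1/6, s_3=1/2)
  d_2[s_1] = 1/3*1/3 + 1/6*1/3 + 1/2*1/3 = 1/3
  d_2[s_2] = 1/3*1/3 + 1/6*1/6 + 1/2*1/6 = 2/9
  d_2[s_3] = 1/3*1/3 + 1/6*1/2 + 1/2*1/2 = 4/9
d_2 = (s_1=1/3, s_2=2/9, s_3=4/9)
  d_3[s_1] = 1/3*1/3 + 2/9*1/3 + 4/9*1/3 = 1/3
  d_3[s_2] = 1/3*1/3 + 2/9*1/6 + 4/9*1/6 = 2/9
  d_3[s_3] = 1/3*1/3 + 2/9*1/2 + 4/9*1/2 = 4/9
d_3 = (s_1=1/3, s_2=2/9, s_3=4/9)
  d_4[s_1] = 1/3*1/3 + 2/9*1/3 + 4/9*1/3 = 1/3
  d_4[s_2] = 1/3*1/3 + 2/9*1/6 + 4/9*1/6 = 2/9
  d_4[s_3] = 1/3*1/3 + 2/9*1/2 + 4/9*1/2 = 4/9
d_4 = (s_1=1/3, s_2=2/9, s_3=4/9)

Answer: 1/3 2/9 4/9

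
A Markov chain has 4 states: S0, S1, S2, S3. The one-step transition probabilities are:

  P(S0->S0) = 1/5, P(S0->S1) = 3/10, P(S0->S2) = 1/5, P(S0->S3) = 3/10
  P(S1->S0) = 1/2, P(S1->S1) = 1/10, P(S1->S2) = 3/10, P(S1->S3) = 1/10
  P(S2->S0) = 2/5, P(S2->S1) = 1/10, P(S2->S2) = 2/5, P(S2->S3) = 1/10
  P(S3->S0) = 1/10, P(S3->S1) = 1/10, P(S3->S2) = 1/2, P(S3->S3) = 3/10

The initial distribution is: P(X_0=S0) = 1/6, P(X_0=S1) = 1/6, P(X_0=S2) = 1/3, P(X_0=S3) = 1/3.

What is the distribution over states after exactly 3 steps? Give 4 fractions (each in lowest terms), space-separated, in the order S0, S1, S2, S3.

Answer: 223/750 239/1500 517/1500 149/750

Derivation:
Propagating the distribution step by step (d_{t+1} = d_t * P):
d_0 = (S0=1/6, S1=1/6, S2=1/3, S3=1/3)
  d_1[S0] = 1/6*1/5 + 1/6*1/2 + 1/3*2/5 + 1/3*1/10 = 17/60
  d_1[S1] = 1/6*3/10 + 1/6*1/10 + 1/3*1/10 + 1/3*1/10 = 2/15
  d_1[S2] = 1/6*1/5 + 1/6*3/10 + 1/3*2/5 + 1/3*1/2 = 23/60
  d_1[S3] = 1/6*3/10 + 1/6*1/10 + 1/3*1/10 + 1/3*3/10 = 1/5
d_1 = (S0=17/60, S1=2/15, S2=23/60, S3=1/5)
  d_2[S0] = 17/60*1/5 + 2/15*1/2 + 23/60*2/5 + 1/5*1/10 = 89/300
  d_2[S1] = 17/60*3/10 + 2/15*1/10 + 23/60*1/10 + 1/5*1/10 = 47/300
  d_2[S2] = 17/60*1/5 + 2/15*3/10 + 23/60*2/5 + 1/5*1/2 = 7/20
  d_2[S3] = 17/60*3/10 + 2/15*1/10 + 23/60*1/10 + 1/5*3/10 = 59/300
d_2 = (S0=89/300, S1=47/300, S2=7/20, S3=59/300)
  d_3[S0] = 89/300*1/5 + 47/300*1/2 + 7/20*2/5 + 59/300*1/10 = 223/750
  d_3[S1] = 89/300*3/10 + 47/300*1/10 + 7/20*1/10 + 59/300*1/10 = 239/1500
  d_3[S2] = 89/300*1/5 + 47/300*3/10 + 7/20*2/5 + 59/300*1/2 = 517/1500
  d_3[S3] = 89/300*3/10 + 47/300*1/10 + 7/20*1/10 + 59/300*3/10 = 149/750
d_3 = (S0=223/750, S1=239/1500, S2=517/1500, S3=149/750)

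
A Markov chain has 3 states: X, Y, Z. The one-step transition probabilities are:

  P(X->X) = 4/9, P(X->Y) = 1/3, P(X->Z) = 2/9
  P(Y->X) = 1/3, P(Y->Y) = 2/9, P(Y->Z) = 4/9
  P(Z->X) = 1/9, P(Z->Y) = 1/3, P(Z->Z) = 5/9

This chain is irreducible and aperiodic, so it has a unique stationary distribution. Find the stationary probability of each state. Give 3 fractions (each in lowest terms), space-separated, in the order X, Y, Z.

Answer: 4/15 3/10 13/30

Derivation:
The stationary distribution satisfies pi = pi * P, i.e.:
  pi_X = 4/9*pi_X + 1/3*pi_Y + 1/9*pi_Z
  pi_Y = 1/3*pi_X + 2/9*pi_Y + 1/3*pi_Z
  pi_Z = 2/9*pi_X + 4/9*pi_Y + 5/9*pi_Z
with normalization: pi_X + pi_Y + pi_Z = 1.

Using the first 2 balance equations plus normalization, the linear system A*pi = b is:
  [-5/9, 1/3, 1/9] . pi = 0
  [1/3, -7/9, 1/3] . pi = 0
  [1, 1, 1] . pi = 1

Solving yields:
  pi_X = 4/15
  pi_Y = 3/10
  pi_Z = 13/30

Verification (pi * P):
  4/15*4/9 + 3/10*1/3 + 13/30*1/9 = 4/15 = pi_X  (ok)
  4/15*1/3 + 3/10*2/9 + 13/30*1/3 = 3/10 = pi_Y  (ok)
  4/15*2/9 + 3/10*4/9 + 13/30*5/9 = 13/30 = pi_Z  (ok)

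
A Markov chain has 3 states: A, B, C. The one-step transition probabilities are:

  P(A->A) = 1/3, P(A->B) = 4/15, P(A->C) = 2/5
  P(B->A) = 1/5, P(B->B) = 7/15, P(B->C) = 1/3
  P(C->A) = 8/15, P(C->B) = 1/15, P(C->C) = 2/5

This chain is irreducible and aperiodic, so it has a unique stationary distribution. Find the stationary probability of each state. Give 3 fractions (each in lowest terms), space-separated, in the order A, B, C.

Answer: 67/177 14/59 68/177

Derivation:
The stationary distribution satisfies pi = pi * P, i.e.:
  pi_A = 1/3*pi_A + 1/5*pi_B + 8/15*pi_C
  pi_B = 4/15*pi_A + 7/15*pi_B + 1/15*pi_C
  pi_C = 2/5*pi_A + 1/3*pi_B + 2/5*pi_C
with normalization: pi_A + pi_B + pi_C = 1.

Using the first 2 balance equations plus normalization, the linear system A*pi = b is:
  [-2/3, 1/5, 8/15] . pi = 0
  [4/15, -8/15, 1/15] . pi = 0
  [1, 1, 1] . pi = 1

Solving yields:
  pi_A = 67/177
  pi_B = 14/59
  pi_C = 68/177

Verification (pi * P):
  67/177*1/3 + 14/59*1/5 + 68/177*8/15 = 67/177 = pi_A  (ok)
  67/177*4/15 + 14/59*7/15 + 68/177*1/15 = 14/59 = pi_B  (ok)
  67/177*2/5 + 14/59*1/3 + 68/177*2/5 = 68/177 = pi_C  (ok)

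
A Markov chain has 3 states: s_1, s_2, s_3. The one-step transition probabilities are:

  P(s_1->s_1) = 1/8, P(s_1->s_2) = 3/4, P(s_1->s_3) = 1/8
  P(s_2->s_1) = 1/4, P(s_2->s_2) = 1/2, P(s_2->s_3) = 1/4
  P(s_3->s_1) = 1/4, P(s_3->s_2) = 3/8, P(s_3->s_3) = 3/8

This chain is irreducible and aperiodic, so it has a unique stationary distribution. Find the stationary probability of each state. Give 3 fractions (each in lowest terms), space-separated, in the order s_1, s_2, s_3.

Answer: 2/9 11/21 16/63

Derivation:
The stationary distribution satisfies pi = pi * P, i.e.:
  pi_s_1 = 1/8*pi_s_1 + 1/4*pi_s_2 + 1/4*pi_s_3
  pi_s_2 = 3/4*pi_s_1 + 1/2*pi_s_2 + 3/8*pi_s_3
  pi_s_3 = 1/8*pi_s_1 + 1/4*pi_s_2 + 3/8*pi_s_3
with normalization: pi_s_1 + pi_s_2 + pi_s_3 = 1.

Using the first 2 balance equations plus normalization, the linear system A*pi = b is:
  [-7/8, 1/4, 1/4] . pi = 0
  [3/4, -1/2, 3/8] . pi = 0
  [1, 1, 1] . pi = 1

Solving yields:
  pi_s_1 = 2/9
  pi_s_2 = 11/21
  pi_s_3 = 16/63

Verification (pi * P):
  2/9*1/8 + 11/21*1/4 + 16/63*1/4 = 2/9 = pi_s_1  (ok)
  2/9*3/4 + 11/21*1/2 + 16/63*3/8 = 11/21 = pi_s_2  (ok)
  2/9*1/8 + 11/21*1/4 + 16/63*3/8 = 16/63 = pi_s_3  (ok)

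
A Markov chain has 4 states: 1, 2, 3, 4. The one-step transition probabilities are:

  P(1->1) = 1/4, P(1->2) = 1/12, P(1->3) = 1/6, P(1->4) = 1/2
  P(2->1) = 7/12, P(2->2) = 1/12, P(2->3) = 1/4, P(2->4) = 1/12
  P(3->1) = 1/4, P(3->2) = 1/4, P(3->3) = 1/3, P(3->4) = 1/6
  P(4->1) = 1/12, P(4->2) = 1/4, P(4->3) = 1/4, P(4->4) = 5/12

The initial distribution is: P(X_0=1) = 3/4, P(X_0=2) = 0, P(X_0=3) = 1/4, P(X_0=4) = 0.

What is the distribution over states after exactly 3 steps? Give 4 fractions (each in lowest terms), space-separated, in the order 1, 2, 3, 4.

Propagating the distribution step by step (d_{t+1} = d_t * P):
d_0 = (1=3/4, 2=0, 3=1/4, 4=0)
  d_1[1] = 3/4*1/4 + 0*7/12 + 1/4*1/4 + 0*1/12 = 1/4
  d_1[2] = 3/4*1/12 + 0*1/12 + 1/4*1/4 + 0*1/4 = 1/8
  d_1[3] = 3/4*1/6 + 0*1/4 + 1/4*1/3 + 0*1/4 = 5/24
  d_1[4] = 3/4*1/2 + 0*1/12 + 1/4*1/6 + 0*5/12 = 5/12
d_1 = (1=1/4, 2=1/8, 3=5/24, 4=5/12)
  d_2[1] = 1/4*1/4 + 1/8*7/12 + 5/24*1/4 + 5/12*1/12 = 2/9
  d_2[2] = 1/4*1/12 + 1/8*1/12 + 5/24*1/4 + 5/12*1/4 = 3/16
  d_2[3] = 1/4*1/6 + 1/8*1/4 + 5/24*1/3 + 5/12*1/4 = 71/288
  d_2[4] = 1/4*1/2 + 1/8*1/12 + 5/24*1/6 + 5/12*5/12 = 11/32
d_2 = (1=2/9, 2=3/16, 3=71/288, 4=11/32)
  d_3[1] = 2/9*1/4 + 3/16*7/12 + 71/288*1/4 + 11/32*1/12 = 49/192
  d_3[2] = 2/9*1/12 + 3/16*1/12 + 71/288*1/4 + 11/32*1/4 = 157/864
  d_3[3] = 2/9*1/6 + 3/16*1/4 + 71/288*1/3 + 11/32*1/4 = 871/3456
  d_3[4] = 2/9*1/2 + 3/16*1/12 + 71/288*1/6 + 11/32*5/12 = 1075/3456
d_3 = (1=49/192, 2=157/864, 3=871/3456, 4=1075/3456)

Answer: 49/192 157/864 871/3456 1075/3456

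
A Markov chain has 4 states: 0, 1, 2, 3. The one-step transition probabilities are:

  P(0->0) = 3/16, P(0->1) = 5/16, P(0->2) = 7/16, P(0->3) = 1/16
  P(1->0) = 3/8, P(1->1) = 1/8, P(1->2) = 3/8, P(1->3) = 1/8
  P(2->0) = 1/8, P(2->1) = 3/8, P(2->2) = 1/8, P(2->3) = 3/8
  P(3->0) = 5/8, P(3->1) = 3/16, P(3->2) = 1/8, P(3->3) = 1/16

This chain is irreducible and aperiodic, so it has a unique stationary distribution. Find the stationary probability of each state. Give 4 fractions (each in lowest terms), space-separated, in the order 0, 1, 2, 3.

Answer: 7/24 25/96 9/32 1/6

Derivation:
The stationary distribution satisfies pi = pi * P, i.e.:
  pi_0 = 3/16*pi_0 + 3/8*pi_1 + 1/8*pi_2 + 5/8*pi_3
  pi_1 = 5/16*pi_0 + 1/8*pi_1 + 3/8*pi_2 + 3/16*pi_3
  pi_2 = 7/16*pi_0 + 3/8*pi_1 + 1/8*pi_2 + 1/8*pi_3
  pi_3 = 1/16*pi_0 + 1/8*pi_1 + 3/8*pi_2 + 1/16*pi_3
with normalization: pi_0 + pi_1 + pi_2 + pi_3 = 1.

Using the first 3 balance equations plus normalization, the linear system A*pi = b is:
  [-13/16, 3/8, 1/8, 5/8] . pi = 0
  [5/16, -7/8, 3/8, 3/16] . pi = 0
  [7/16, 3/8, -7/8, 1/8] . pi = 0
  [1, 1, 1, 1] . pi = 1

Solving yields:
  pi_0 = 7/24
  pi_1 = 25/96
  pi_2 = 9/32
  pi_3 = 1/6

Verification (pi * P):
  7/24*3/16 + 25/96*3/8 + 9/32*1/8 + 1/6*5/8 = 7/24 = pi_0  (ok)
  7/24*5/16 + 25/96*1/8 + 9/32*3/8 + 1/6*3/16 = 25/96 = pi_1  (ok)
  7/24*7/16 + 25/96*3/8 + 9/32*1/8 + 1/6*1/8 = 9/32 = pi_2  (ok)
  7/24*1/16 + 25/96*1/8 + 9/32*3/8 + 1/6*1/16 = 1/6 = pi_3  (ok)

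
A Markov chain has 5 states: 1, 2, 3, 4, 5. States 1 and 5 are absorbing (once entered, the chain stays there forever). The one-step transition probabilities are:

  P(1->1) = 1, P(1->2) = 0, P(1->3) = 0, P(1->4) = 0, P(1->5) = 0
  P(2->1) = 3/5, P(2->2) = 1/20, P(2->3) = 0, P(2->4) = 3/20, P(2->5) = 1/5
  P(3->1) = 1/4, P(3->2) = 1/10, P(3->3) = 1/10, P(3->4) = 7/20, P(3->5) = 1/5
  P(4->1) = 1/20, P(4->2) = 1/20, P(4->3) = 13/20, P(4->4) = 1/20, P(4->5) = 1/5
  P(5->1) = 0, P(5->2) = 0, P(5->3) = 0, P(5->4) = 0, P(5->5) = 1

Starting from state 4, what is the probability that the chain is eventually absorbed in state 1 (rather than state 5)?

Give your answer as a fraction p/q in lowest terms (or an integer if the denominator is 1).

Answer: 2105/4637

Derivation:
Let a_i = P(absorbed in 1 | start in state i).
Boundary conditions: a_1 = 1, a_5 = 0.
For each transient state i, a_i = sum_j P(i->j) * a_j:
  a_2 = 3/5*a_1 + 1/20*a_2 + 0*a_3 + 3/20*a_4 + 1/5*a_5
  a_3 = 1/4*a_1 + 1/10*a_2 + 1/10*a_3 + 7/20*a_4 + 1/5*a_5
  a_4 = 1/20*a_1 + 1/20*a_2 + 13/20*a_3 + 1/20*a_4 + 1/5*a_5

Substituting a_1 = 1 and a_5 = 0, rearrange to (I - Q) a = r where r[i] = P(i -> 1):
  [19/20, 0, -3/20] . (a_2, a_3, a_4) = 3/5
  [-1/10, 9/10, -7/20] . (a_2, a_3, a_4) = 1/4
  [-1/20, -13/20, 19/20] . (a_2, a_3, a_4) = 1/20

Solving yields:
  a_2 = 3261/4637
  a_3 = 2469/4637
  a_4 = 2105/4637

Starting state is 4, so the absorption probability is a_4 = 2105/4637.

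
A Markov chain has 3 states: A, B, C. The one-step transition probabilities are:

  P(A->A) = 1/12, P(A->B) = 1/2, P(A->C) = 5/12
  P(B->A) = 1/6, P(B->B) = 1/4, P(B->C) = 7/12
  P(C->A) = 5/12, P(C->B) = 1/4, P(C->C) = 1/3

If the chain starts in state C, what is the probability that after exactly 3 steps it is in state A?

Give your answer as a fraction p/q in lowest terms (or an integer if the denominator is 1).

Computing P^3 by repeated multiplication:
P^1 =
  A: [1/12, 1/2, 5/12]
  B: [1/6, 1/4, 7/12]
  C: [5/12, 1/4, 1/3]
P^2 =
  A: [19/72, 13/48, 67/144]
  B: [43/144, 7/24, 59/144]
  C: [31/144, 17/48, 31/72]
P^3 =
  A: [451/1728, 91/288, 731/1728]
  B: [211/864, 187/576, 745/1728]
  C: [443/1728, 175/576, 95/216]

(P^3)[C -> A] = 443/1728

Answer: 443/1728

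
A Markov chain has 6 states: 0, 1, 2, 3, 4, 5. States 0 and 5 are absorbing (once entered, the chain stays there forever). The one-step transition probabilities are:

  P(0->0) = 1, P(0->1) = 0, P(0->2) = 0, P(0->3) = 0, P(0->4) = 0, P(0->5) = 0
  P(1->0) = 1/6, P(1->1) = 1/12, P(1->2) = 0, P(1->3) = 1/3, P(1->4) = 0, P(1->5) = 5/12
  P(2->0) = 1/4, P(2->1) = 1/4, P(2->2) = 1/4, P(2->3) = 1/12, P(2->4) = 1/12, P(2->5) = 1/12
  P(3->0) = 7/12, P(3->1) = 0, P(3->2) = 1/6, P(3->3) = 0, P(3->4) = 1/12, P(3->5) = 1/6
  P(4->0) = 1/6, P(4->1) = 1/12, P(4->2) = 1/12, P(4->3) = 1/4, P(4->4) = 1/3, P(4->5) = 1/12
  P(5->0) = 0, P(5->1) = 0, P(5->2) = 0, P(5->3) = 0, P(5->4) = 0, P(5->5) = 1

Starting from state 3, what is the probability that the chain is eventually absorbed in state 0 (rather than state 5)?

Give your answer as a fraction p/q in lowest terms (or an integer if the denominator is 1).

Let a_i = P(absorbed in 0 | start in state i).
Boundary conditions: a_0 = 1, a_5 = 0.
For each transient state i, a_i = sum_j P(i->j) * a_j:
  a_1 = 1/6*a_0 + 1/12*a_1 + 0*a_2 + 1/3*a_3 + 0*a_4 + 5/12*a_5
  a_2 = 1/4*a_0 + 1/4*a_1 + 1/4*a_2 + 1/12*a_3 + 1/12*a_4 + 1/12*a_5
  a_3 = 7/12*a_0 + 0*a_1 + 1/6*a_2 + 0*a_3 + 1/12*a_4 + 1/6*a_5
  a_4 = 1/6*a_0 + 1/12*a_1 + 1/12*a_2 + 1/4*a_3 + 1/3*a_4 + 1/12*a_5

Substituting a_0 = 1 and a_5 = 0, rearrange to (I - Q) a = r where r[i] = P(i -> 0):
  [11/12, 0, -1/3, 0] . (a_1, a_2, a_3, a_4) = 1/6
  [-1/4, 3/4, -1/12, -1/12] . (a_1, a_2, a_3, a_4) = 1/4
  [0, -1/6, 1, -1/12] . (a_1, a_2, a_3, a_4) = 7/12
  [-1/12, -1/12, -1/4, 2/3] . (a_1, a_2, a_3, a_4) = 1/6

Solving yields:
  a_1 = 1942/4287
  a_2 = 2749/4287
  a_3 = 3197/4287
  a_4 = 2857/4287

Starting state is 3, so the absorption probability is a_3 = 3197/4287.

Answer: 3197/4287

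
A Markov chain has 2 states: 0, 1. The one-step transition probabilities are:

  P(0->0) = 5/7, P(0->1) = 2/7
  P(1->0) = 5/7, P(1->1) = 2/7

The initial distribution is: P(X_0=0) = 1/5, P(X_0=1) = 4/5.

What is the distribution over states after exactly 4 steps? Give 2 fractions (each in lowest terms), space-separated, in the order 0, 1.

Propagating the distribution step by step (d_{t+1} = d_t * P):
d_0 = (0=1/5, 1=4/5)
  d_1[0] = 1/5*5/7 + 4/5*5/7 = 5/7
  d_1[1] = 1/5*2/7 + 4/5*2/7 = 2/7
d_1 = (0=5/7, 1=2/7)
  d_2[0] = 5/7*5/7 + 2/7*5/7 = 5/7
  d_2[1] = 5/7*2/7 + 2/7*2/7 = 2/7
d_2 = (0=5/7, 1=2/7)
  d_3[0] = 5/7*5/7 + 2/7*5/7 = 5/7
  d_3[1] = 5/7*2/7 + 2/7*2/7 = 2/7
d_3 = (0=5/7, 1=2/7)
  d_4[0] = 5/7*5/7 + 2/7*5/7 = 5/7
  d_4[1] = 5/7*2/7 + 2/7*2/7 = 2/7
d_4 = (0=5/7, 1=2/7)

Answer: 5/7 2/7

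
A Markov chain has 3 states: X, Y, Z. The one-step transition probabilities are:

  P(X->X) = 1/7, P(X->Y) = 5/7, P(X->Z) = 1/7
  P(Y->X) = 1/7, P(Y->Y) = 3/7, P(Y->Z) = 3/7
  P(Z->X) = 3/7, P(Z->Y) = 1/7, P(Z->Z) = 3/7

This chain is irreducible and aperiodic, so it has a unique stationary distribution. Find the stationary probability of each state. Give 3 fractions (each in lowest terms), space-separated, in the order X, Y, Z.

Answer: 13/53 21/53 19/53

Derivation:
The stationary distribution satisfies pi = pi * P, i.e.:
  pi_X = 1/7*pi_X + 1/7*pi_Y + 3/7*pi_Z
  pi_Y = 5/7*pi_X + 3/7*pi_Y + 1/7*pi_Z
  pi_Z = 1/7*pi_X + 3/7*pi_Y + 3/7*pi_Z
with normalization: pi_X + pi_Y + pi_Z = 1.

Using the first 2 balance equations plus normalization, the linear system A*pi = b is:
  [-6/7, 1/7, 3/7] . pi = 0
  [5/7, -4/7, 1/7] . pi = 0
  [1, 1, 1] . pi = 1

Solving yields:
  pi_X = 13/53
  pi_Y = 21/53
  pi_Z = 19/53

Verification (pi * P):
  13/53*1/7 + 21/53*1/7 + 19/53*3/7 = 13/53 = pi_X  (ok)
  13/53*5/7 + 21/53*3/7 + 19/53*1/7 = 21/53 = pi_Y  (ok)
  13/53*1/7 + 21/53*3/7 + 19/53*3/7 = 19/53 = pi_Z  (ok)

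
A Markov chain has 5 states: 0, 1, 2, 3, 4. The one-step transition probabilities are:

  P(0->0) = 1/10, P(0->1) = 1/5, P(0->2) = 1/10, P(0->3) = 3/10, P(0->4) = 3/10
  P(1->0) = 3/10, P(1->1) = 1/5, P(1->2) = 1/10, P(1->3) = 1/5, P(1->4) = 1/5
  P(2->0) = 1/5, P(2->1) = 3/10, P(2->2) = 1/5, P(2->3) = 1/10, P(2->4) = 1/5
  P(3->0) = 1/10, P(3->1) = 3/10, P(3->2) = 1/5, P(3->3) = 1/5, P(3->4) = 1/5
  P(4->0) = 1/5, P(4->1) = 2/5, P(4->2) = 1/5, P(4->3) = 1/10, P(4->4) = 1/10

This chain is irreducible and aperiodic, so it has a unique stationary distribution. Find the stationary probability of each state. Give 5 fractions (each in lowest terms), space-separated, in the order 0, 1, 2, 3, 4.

Answer: 2337/12301 3365/12301 1890/12301 2260/12301 2449/12301

Derivation:
The stationary distribution satisfies pi = pi * P, i.e.:
  pi_0 = 1/10*pi_0 + 3/10*pi_1 + 1/5*pi_2 + 1/10*pi_3 + 1/5*pi_4
  pi_1 = 1/5*pi_0 + 1/5*pi_1 + 3/10*pi_2 + 3/10*pi_3 + 2/5*pi_4
  pi_2 = 1/10*pi_0 + 1/10*pi_1 + 1/5*pi_2 + 1/5*pi_3 + 1/5*pi_4
  pi_3 = 3/10*pi_0 + 1/5*pi_1 + 1/10*pi_2 + 1/5*pi_3 + 1/10*pi_4
  pi_4 = 3/10*pi_0 + 1/5*pi_1 + 1/5*pi_2 + 1/5*pi_3 + 1/10*pi_4
with normalization: pi_0 + pi_1 + pi_2 + pi_3 + pi_4 = 1.

Using the first 4 balance equations plus normalization, the linear system A*pi = b is:
  [-9/10, 3/10, 1/5, 1/10, 1/5] . pi = 0
  [1/5, -4/5, 3/10, 3/10, 2/5] . pi = 0
  [1/10, 1/10, -4/5, 1/5, 1/5] . pi = 0
  [3/10, 1/5, 1/10, -4/5, 1/10] . pi = 0
  [1, 1, 1, 1, 1] . pi = 1

Solving yields:
  pi_0 = 2337/12301
  pi_1 = 3365/12301
  pi_2 = 1890/12301
  pi_3 = 2260/12301
  pi_4 = 2449/12301

Verification (pi * P):
  2337/12301*1/10 + 3365/12301*3/10 + 1890/12301*1/5 + 2260/12301*1/10 + 2449/12301*1/5 = 2337/12301 = pi_0  (ok)
  2337/12301*1/5 + 3365/12301*1/5 + 1890/12301*3/10 + 2260/12301*3/10 + 2449/12301*2/5 = 3365/12301 = pi_1  (ok)
  2337/12301*1/10 + 3365/12301*1/10 + 1890/12301*1/5 + 2260/12301*1/5 + 2449/12301*1/5 = 1890/12301 = pi_2  (ok)
  2337/12301*3/10 + 3365/12301*1/5 + 1890/12301*1/10 + 2260/12301*1/5 + 2449/12301*1/10 = 2260/12301 = pi_3  (ok)
  2337/12301*3/10 + 3365/12301*1/5 + 1890/12301*1/5 + 2260/12301*1/5 + 2449/12301*1/10 = 2449/12301 = pi_4  (ok)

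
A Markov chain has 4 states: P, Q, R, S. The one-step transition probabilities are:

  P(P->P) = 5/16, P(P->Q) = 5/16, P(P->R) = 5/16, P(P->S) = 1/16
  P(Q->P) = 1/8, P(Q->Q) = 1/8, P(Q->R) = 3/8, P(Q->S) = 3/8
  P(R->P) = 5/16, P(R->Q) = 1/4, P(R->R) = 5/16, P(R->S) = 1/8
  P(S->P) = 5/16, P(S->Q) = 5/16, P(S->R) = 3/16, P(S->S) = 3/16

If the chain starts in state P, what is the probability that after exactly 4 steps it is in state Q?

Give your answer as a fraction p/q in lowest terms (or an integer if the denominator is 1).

Computing P^4 by repeated multiplication:
P^1 =
  P: [5/16, 5/16, 5/16, 1/16]
  Q: [1/8, 1/8, 3/8, 3/8]
  R: [5/16, 1/4, 5/16, 1/8]
  S: [5/16, 5/16, 3/16, 3/16]
P^2 =
  P: [65/256, 15/64, 83/256, 3/16]
  Q: [37/128, 17/64, 35/128, 11/64]
  R: [17/64, 63/256, 5/16, 45/256]
  S: [65/256, 31/128, 79/256, 25/128]
P^3 =
  P: [275/1024, 1017/4096, 311/1024, 735/4096]
  Q: [269/1024, 503/2048, 315/1024, 377/2048]
  R: [1091/4096, 1011/4096, 1253/4096, 741/4096]
  S: [547/2048, 1015/4096, 621/2048, 745/4096]
P^4 =
  P: [17429/65536, 16185/65536, 20027/65536, 11895/65536]
  Q: [8731/32768, 8101/32768, 9989/32768, 5947/32768]
  R: [17447/65536, 8097/32768, 20009/65536, 5943/32768]
  S: [17435/65536, 16193/65536, 20005/65536, 11903/65536]

(P^4)[P -> Q] = 16185/65536

Answer: 16185/65536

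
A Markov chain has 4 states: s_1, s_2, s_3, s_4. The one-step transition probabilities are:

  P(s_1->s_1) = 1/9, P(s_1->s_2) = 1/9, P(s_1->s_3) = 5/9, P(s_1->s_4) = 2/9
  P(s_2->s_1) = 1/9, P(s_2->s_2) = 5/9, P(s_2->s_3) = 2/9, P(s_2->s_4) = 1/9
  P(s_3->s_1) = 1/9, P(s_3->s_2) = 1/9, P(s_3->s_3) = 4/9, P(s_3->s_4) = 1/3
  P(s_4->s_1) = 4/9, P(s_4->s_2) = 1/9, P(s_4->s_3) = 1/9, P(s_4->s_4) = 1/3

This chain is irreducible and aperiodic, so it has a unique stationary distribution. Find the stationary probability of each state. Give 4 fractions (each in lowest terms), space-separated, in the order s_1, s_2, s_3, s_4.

The stationary distribution satisfies pi = pi * P, i.e.:
  pi_s_1 = 1/9*pi_s_1 + 1/9*pi_s_2 + 1/9*pi_s_3 + 4/9*pi_s_4
  pi_s_2 = 1/9*pi_s_1 + 5/9*pi_s_2 + 1/9*pi_s_3 + 1/9*pi_s_4
  pi_s_3 = 5/9*pi_s_1 + 2/9*pi_s_2 + 4/9*pi_s_3 + 1/9*pi_s_4
  pi_s_4 = 2/9*pi_s_1 + 1/9*pi_s_2 + 1/3*pi_s_3 + 1/3*pi_s_4
with normalization: pi_s_1 + pi_s_2 + pi_s_3 + pi_s_4 = 1.

Using the first 3 balance equations plus normalization, the linear system A*pi = b is:
  [-8/9, 1/9, 1/9, 4/9] . pi = 0
  [1/9, -4/9, 1/9, 1/9] . pi = 0
  [5/9, 2/9, -5/9, 1/9] . pi = 0
  [1, 1, 1, 1] . pi = 1

Solving yields:
  pi_s_1 = 1/5
  pi_s_2 = 1/5
  pi_s_3 = 1/3
  pi_s_4 = 4/15

Verification (pi * P):
  1/5*1/9 + 1/5*1/9 + 1/3*1/9 + 4/15*4/9 = 1/5 = pi_s_1  (ok)
  1/5*1/9 + 1/5*5/9 + 1/3*1/9 + 4/15*1/9 = 1/5 = pi_s_2  (ok)
  1/5*5/9 + 1/5*2/9 + 1/3*4/9 + 4/15*1/9 = 1/3 = pi_s_3  (ok)
  1/5*2/9 + 1/5*1/9 + 1/3*1/3 + 4/15*1/3 = 4/15 = pi_s_4  (ok)

Answer: 1/5 1/5 1/3 4/15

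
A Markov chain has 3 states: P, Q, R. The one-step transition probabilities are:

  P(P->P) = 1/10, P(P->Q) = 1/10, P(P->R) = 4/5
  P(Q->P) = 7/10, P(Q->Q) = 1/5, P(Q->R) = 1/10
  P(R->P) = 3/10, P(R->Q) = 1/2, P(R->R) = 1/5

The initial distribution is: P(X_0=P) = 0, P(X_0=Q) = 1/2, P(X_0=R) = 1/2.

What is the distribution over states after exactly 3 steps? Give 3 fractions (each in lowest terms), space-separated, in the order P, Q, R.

Answer: 31/100 611/2000 769/2000

Derivation:
Propagating the distribution step by step (d_{t+1} = d_t * P):
d_0 = (P=0, Q=1/2, R=1/2)
  d_1[P] = 0*1/10 + 1/2*7/10 + 1/2*3/10 = 1/2
  d_1[Q] = 0*1/10 + 1/2*1/5 + 1/2*1/2 = 7/20
  d_1[R] = 0*4/5 + 1/2*1/10 + 1/2*1/5 = 3/20
d_1 = (P=1/2, Q=7/20, R=3/20)
  d_2[P] = 1/2*1/10 + 7/20*7/10 + 3/20*3/10 = 17/50
  d_2[Q] = 1/2*1/10 + 7/20*1/5 + 3/20*1/2 = 39/200
  d_2[R] = 1/2*4/5 + 7/20*1/10 + 3/20*1/5 = 93/200
d_2 = (P=17/50, Q=39/200, R=93/200)
  d_3[P] = 17/50*1/10 + 39/200*7/10 + 93/200*3/10 = 31/100
  d_3[Q] = 17/50*1/10 + 39/200*1/5 + 93/200*1/2 = 611/2000
  d_3[R] = 17/50*4/5 + 39/200*1/10 + 93/200*1/5 = 769/2000
d_3 = (P=31/100, Q=611/2000, R=769/2000)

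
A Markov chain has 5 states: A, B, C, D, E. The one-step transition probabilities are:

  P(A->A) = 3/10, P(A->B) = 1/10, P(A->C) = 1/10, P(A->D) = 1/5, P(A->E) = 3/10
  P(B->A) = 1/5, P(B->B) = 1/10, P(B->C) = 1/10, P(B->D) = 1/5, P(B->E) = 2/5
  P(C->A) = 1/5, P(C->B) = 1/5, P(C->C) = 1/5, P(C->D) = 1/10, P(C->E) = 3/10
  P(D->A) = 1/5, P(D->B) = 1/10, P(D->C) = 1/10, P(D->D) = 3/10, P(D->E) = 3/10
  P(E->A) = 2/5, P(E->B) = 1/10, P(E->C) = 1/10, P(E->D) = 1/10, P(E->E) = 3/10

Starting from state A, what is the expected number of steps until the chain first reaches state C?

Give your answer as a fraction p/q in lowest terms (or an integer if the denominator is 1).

Let h_i = expected steps to first reach C from state i.
Boundary: h_C = 0.
First-step equations for the other states:
  h_A = 1 + 3/10*h_A + 1/10*h_B + 1/10*h_C + 1/5*h_D + 3/10*h_E
  h_B = 1 + 1/5*h_A + 1/10*h_B + 1/10*h_C + 1/5*h_D + 2/5*h_E
  h_D = 1 + 1/5*h_A + 1/10*h_B + 1/10*h_C + 3/10*h_D + 3/10*h_E
  h_E = 1 + 2/5*h_A + 1/10*h_B + 1/10*h_C + 1/10*h_D + 3/10*h_E

Substituting h_C = 0 and rearranging gives the linear system (I - Q) h = 1:
  [7/10, -1/10, -1/5, -3/10] . (h_A, h_B, h_D, h_E) = 1
  [-1/5, 9/10, -1/5, -2/5] . (h_A, h_B, h_D, h_E) = 1
  [-1/5, -1/10, 7/10, -3/10] . (h_A, h_B, h_D, h_E) = 1
  [-2/5, -1/10, -1/10, 7/10] . (h_A, h_B, h_D, h_E) = 1

Solving yields:
  h_A = 10
  h_B = 10
  h_D = 10
  h_E = 10

Starting state is A, so the expected hitting time is h_A = 10.

Answer: 10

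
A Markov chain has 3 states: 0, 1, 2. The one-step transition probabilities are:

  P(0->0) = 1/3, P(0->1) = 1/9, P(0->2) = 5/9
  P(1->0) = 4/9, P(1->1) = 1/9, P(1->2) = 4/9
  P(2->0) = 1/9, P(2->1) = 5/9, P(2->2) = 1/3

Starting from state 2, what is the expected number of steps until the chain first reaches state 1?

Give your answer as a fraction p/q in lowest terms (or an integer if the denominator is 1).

Let h_i = expected steps to first reach 1 from state i.
Boundary: h_1 = 0.
First-step equations for the other states:
  h_0 = 1 + 1/3*h_0 + 1/9*h_1 + 5/9*h_2
  h_2 = 1 + 1/9*h_0 + 5/9*h_1 + 1/3*h_2

Substituting h_1 = 0 and rearranging gives the linear system (I - Q) h = 1:
  [2/3, -5/9] . (h_0, h_2) = 1
  [-1/9, 2/3] . (h_0, h_2) = 1

Solving yields:
  h_0 = 99/31
  h_2 = 63/31

Starting state is 2, so the expected hitting time is h_2 = 63/31.

Answer: 63/31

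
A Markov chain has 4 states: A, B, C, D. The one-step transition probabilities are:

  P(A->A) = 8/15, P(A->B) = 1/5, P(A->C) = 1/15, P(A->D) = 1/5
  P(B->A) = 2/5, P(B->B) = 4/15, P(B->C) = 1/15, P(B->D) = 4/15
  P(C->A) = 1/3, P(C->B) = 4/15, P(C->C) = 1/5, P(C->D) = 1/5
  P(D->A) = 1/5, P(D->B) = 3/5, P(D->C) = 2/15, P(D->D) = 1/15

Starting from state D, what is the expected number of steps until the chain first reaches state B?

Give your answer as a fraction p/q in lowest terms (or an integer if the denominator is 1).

Let h_i = expected steps to first reach B from state i.
Boundary: h_B = 0.
First-step equations for the other states:
  h_A = 1 + 8/15*h_A + 1/5*h_B + 1/15*h_C + 1/5*h_D
  h_C = 1 + 1/3*h_A + 4/15*h_B + 1/5*h_C + 1/5*h_D
  h_D = 1 + 1/5*h_A + 3/5*h_B + 2/15*h_C + 1/15*h_D

Substituting h_B = 0 and rearranging gives the linear system (I - Q) h = 1:
  [7/15, -1/15, -1/5] . (h_A, h_C, h_D) = 1
  [-1/3, 4/5, -1/5] . (h_A, h_C, h_D) = 1
  [-1/5, -2/15, 14/15] . (h_A, h_C, h_D) = 1

Solving yields:
  h_A = 3315/917
  h_C = 3060/917
  h_D = 2130/917

Starting state is D, so the expected hitting time is h_D = 2130/917.

Answer: 2130/917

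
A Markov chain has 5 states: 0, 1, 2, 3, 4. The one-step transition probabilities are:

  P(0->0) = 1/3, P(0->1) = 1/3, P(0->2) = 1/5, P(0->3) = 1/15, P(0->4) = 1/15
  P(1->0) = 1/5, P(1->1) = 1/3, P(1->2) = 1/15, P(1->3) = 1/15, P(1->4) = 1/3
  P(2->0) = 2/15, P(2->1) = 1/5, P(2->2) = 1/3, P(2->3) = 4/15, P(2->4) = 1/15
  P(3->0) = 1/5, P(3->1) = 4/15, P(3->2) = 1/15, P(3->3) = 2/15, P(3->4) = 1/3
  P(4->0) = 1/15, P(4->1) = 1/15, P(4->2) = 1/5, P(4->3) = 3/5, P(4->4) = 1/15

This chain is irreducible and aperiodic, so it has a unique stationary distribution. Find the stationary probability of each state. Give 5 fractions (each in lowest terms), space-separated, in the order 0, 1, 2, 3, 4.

Answer: 520/2747 679/2747 439/2747 588/2747 521/2747

Derivation:
The stationary distribution satisfies pi = pi * P, i.e.:
  pi_0 = 1/3*pi_0 + 1/5*pi_1 + 2/15*pi_2 + 1/5*pi_3 + 1/15*pi_4
  pi_1 = 1/3*pi_0 + 1/3*pi_1 + 1/5*pi_2 + 4/15*pi_3 + 1/15*pi_4
  pi_2 = 1/5*pi_0 + 1/15*pi_1 + 1/3*pi_2 + 1/15*pi_3 + 1/5*pi_4
  pi_3 = 1/15*pi_0 + 1/15*pi_1 + 4/15*pi_2 + 2/15*pi_3 + 3/5*pi_4
  pi_4 = 1/15*pi_0 + 1/3*pi_1 + 1/15*pi_2 + 1/3*pi_3 + 1/15*pi_4
with normalization: pi_0 + pi_1 + pi_2 + pi_3 + pi_4 = 1.

Using the first 4 balance equations plus normalization, the linear system A*pi = b is:
  [-2/3, 1/5, 2/15, 1/5, 1/15] . pi = 0
  [1/3, -2/3, 1/5, 4/15, 1/15] . pi = 0
  [1/5, 1/15, -2/3, 1/15, 1/5] . pi = 0
  [1/15, 1/15, 4/15, -13/15, 3/5] . pi = 0
  [1, 1, 1, 1, 1] . pi = 1

Solving yields:
  pi_0 = 520/2747
  pi_1 = 679/2747
  pi_2 = 439/2747
  pi_3 = 588/2747
  pi_4 = 521/2747

Verification (pi * P):
  520/2747*1/3 + 679/2747*1/5 + 439/2747*2/15 + 588/2747*1/5 + 521/2747*1/15 = 520/2747 = pi_0  (ok)
  520/2747*1/3 + 679/2747*1/3 + 439/2747*1/5 + 588/2747*4/15 + 521/2747*1/15 = 679/2747 = pi_1  (ok)
  520/2747*1/5 + 679/2747*1/15 + 439/2747*1/3 + 588/2747*1/15 + 521/2747*1/5 = 439/2747 = pi_2  (ok)
  520/2747*1/15 + 679/2747*1/15 + 439/2747*4/15 + 588/2747*2/15 + 521/2747*3/5 = 588/2747 = pi_3  (ok)
  520/2747*1/15 + 679/2747*1/3 + 439/2747*1/15 + 588/2747*1/3 + 521/2747*1/15 = 521/2747 = pi_4  (ok)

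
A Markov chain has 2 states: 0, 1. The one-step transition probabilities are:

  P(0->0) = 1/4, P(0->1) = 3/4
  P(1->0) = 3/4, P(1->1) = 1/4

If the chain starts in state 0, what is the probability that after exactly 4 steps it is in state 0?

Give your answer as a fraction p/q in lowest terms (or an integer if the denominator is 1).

Computing P^4 by repeated multiplication:
P^1 =
  0: [1/4, 3/4]
  1: [3/4, 1/4]
P^2 =
  0: [5/8, 3/8]
  1: [3/8, 5/8]
P^3 =
  0: [7/16, 9/16]
  1: [9/16, 7/16]
P^4 =
  0: [17/32, 15/32]
  1: [15/32, 17/32]

(P^4)[0 -> 0] = 17/32

Answer: 17/32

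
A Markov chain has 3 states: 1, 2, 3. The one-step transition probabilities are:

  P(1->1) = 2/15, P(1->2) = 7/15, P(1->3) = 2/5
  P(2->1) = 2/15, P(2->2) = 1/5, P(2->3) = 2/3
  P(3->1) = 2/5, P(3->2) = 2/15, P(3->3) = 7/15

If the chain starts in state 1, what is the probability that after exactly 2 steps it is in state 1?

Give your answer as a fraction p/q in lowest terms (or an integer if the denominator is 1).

Computing P^2 by repeated multiplication:
P^1 =
  1: [2/15, 7/15, 2/5]
  2: [2/15, 1/5, 2/3]
  3: [2/5, 2/15, 7/15]
P^2 =
  1: [6/25, 47/225, 124/225]
  2: [14/45, 43/225, 112/225]
  3: [58/225, 62/225, 7/15]

(P^2)[1 -> 1] = 6/25

Answer: 6/25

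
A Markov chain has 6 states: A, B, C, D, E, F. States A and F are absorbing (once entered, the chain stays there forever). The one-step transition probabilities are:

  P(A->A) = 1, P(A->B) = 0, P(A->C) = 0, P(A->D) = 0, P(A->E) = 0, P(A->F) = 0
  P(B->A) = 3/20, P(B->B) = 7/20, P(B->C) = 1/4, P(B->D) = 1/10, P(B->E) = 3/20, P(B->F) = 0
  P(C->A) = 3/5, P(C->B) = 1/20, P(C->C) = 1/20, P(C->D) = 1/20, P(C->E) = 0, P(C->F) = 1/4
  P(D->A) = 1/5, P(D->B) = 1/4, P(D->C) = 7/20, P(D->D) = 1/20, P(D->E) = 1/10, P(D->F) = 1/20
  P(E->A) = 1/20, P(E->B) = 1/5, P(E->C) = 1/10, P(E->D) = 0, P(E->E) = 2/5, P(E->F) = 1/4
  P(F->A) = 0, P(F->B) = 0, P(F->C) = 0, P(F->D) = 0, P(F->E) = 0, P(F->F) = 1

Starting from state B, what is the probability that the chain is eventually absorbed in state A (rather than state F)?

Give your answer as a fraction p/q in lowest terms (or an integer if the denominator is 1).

Let a_i = P(absorbed in A | start in state i).
Boundary conditions: a_A = 1, a_F = 0.
For each transient state i, a_i = sum_j P(i->j) * a_j:
  a_B = 3/20*a_A + 7/20*a_B + 1/4*a_C + 1/10*a_D + 3/20*a_E + 0*a_F
  a_C = 3/5*a_A + 1/20*a_B + 1/20*a_C + 1/20*a_D + 0*a_E + 1/4*a_F
  a_D = 1/5*a_A + 1/4*a_B + 7/20*a_C + 1/20*a_D + 1/10*a_E + 1/20*a_F
  a_E = 1/20*a_A + 1/5*a_B + 1/10*a_C + 0*a_D + 2/5*a_E + 1/4*a_F

Substituting a_A = 1 and a_F = 0, rearrange to (I - Q) a = r where r[i] = P(i -> A):
  [13/20, -1/4, -1/10, -3/20] . (a_B, a_C, a_D, a_E) = 3/20
  [-1/20, 19/20, -1/20, 0] . (a_B, a_C, a_D, a_E) = 3/5
  [-1/4, -7/20, 19/20, -1/10] . (a_B, a_C, a_D, a_E) = 1/5
  [-1/5, -1/10, 0, 3/5] . (a_B, a_C, a_D, a_E) = 1/20

Solving yields:
  a_B = 8282/11635
  a_C = 16431/23270
  a_D = 3277/4654
  a_E = 10199/23270

Starting state is B, so the absorption probability is a_B = 8282/11635.

Answer: 8282/11635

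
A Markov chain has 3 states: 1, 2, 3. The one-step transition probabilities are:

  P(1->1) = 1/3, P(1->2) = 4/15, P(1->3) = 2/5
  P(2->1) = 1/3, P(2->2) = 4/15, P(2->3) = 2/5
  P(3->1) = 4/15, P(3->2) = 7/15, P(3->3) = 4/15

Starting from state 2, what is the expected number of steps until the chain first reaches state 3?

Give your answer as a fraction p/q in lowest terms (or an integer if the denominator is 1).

Let h_i = expected steps to first reach 3 from state i.
Boundary: h_3 = 0.
First-step equations for the other states:
  h_1 = 1 + 1/3*h_1 + 4/15*h_2 + 2/5*h_3
  h_2 = 1 + 1/3*h_1 + 4/15*h_2 + 2/5*h_3

Substituting h_3 = 0 and rearranging gives the linear system (I - Q) h = 1:
  [2/3, -4/15] . (h_1, h_2) = 1
  [-1/3, 11/15] . (h_1, h_2) = 1

Solving yields:
  h_1 = 5/2
  h_2 = 5/2

Starting state is 2, so the expected hitting time is h_2 = 5/2.

Answer: 5/2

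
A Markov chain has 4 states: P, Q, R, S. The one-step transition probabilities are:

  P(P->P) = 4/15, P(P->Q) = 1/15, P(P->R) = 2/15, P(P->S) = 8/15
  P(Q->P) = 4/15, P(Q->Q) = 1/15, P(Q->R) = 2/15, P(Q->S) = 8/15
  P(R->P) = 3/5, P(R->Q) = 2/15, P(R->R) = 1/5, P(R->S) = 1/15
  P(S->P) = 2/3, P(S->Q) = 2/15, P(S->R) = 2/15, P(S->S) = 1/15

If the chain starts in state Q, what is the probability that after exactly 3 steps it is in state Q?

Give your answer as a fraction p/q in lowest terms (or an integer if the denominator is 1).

Answer: 307/3375

Derivation:
Computing P^3 by repeated multiplication:
P^1 =
  P: [4/15, 1/15, 2/15, 8/15]
  Q: [4/15, 1/15, 2/15, 8/15]
  R: [3/5, 2/15, 1/5, 1/15]
  S: [2/3, 2/15, 2/15, 1/15]
P^2 =
  P: [118/225, 1/9, 32/225, 2/9]
  Q: [118/225, 1/9, 32/225, 2/9]
  R: [9/25, 19/225, 11/75, 92/225]
  S: [76/225, 2/25, 32/225, 11/25]
P^3 =
  P: [272/675, 307/3375, 482/3375, 1226/3375]
  Q: [272/675, 307/3375, 482/3375, 1226/3375]
  R: [539/1125, 14/135, 161/1125, 37/135]
  S: [1654/3375, 356/3375, 482/3375, 883/3375]

(P^3)[Q -> Q] = 307/3375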